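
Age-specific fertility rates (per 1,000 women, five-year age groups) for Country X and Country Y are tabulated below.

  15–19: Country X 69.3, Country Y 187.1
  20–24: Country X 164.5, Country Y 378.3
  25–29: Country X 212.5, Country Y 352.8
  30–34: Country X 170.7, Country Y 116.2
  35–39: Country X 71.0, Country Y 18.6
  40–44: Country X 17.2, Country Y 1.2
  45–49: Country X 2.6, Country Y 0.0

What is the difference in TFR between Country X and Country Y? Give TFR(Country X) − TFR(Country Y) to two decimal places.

-1.73

Country X:
  Sum of ASFRs = 69.3 + 164.5 + 212.5 + 170.7 + 71.0 + 17.2 + 2.6 = 707.8
  TFR = 5 × 707.8 / 1000 = 3.539
Country Y:
  Sum of ASFRs = 187.1 + 378.3 + 352.8 + 116.2 + 18.6 + 1.2 + 0.0 = 1054.2
  TFR = 5 × 1054.2 / 1000 = 5.271
Difference = 3.539 − 5.271 = -1.732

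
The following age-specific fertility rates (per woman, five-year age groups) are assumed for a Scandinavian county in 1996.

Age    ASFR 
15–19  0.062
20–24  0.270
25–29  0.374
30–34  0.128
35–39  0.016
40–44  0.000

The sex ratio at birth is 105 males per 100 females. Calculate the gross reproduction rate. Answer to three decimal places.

Proportion female at birth = 100 / (100 + 105) = 0.48780.
Sum of ASFRs = 0.062 + 0.270 + 0.374 + 0.128 + 0.016 + 0.000 = 0.850
TFR = 5 × 0.850 = 4.25
GRR = 0.48780 × 4.25 = 2.07315

2.073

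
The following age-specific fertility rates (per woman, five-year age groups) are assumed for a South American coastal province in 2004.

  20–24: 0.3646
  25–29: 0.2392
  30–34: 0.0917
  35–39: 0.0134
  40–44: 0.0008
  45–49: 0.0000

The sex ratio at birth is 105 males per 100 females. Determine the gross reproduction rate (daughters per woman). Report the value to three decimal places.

Proportion female at birth = 100 / (100 + 105) = 0.48780.
Sum of ASFRs = 0.3646 + 0.2392 + 0.0917 + 0.0134 + 0.0008 + 0.0000 = 0.7097
TFR = 5 × 0.7097 = 3.5485
GRR = 0.48780 × 3.5485 = 1.73096

1.731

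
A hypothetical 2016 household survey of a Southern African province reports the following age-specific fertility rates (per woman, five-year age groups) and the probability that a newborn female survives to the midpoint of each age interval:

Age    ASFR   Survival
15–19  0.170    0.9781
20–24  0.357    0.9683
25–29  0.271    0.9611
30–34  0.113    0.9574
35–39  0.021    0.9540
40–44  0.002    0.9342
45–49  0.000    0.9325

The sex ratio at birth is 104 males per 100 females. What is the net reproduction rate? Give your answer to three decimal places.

2.212

Proportion female at birth = 100 / (100 + 104) = 0.49020.
Each age group contributes 5 × ASFR × survival:
  15–19: 5 × 0.170 × 0.9781 = 0.83139
  20–24: 5 × 0.357 × 0.9683 = 1.72842
  25–29: 5 × 0.271 × 0.9611 = 1.30229
  30–34: 5 × 0.113 × 0.9574 = 0.54093
  35–39: 5 × 0.021 × 0.9540 = 0.10017
  40–44: 5 × 0.002 × 0.9342 = 0.00934
  45–49: 5 × 0.000 × 0.9325 = 0.00000
Sum = 4.51254
NRR = 0.49020 × 4.51254 = 2.21205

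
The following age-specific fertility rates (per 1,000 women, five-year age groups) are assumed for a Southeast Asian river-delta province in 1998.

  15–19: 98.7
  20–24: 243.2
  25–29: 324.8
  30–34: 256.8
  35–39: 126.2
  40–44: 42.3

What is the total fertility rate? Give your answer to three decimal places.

5.460

Sum of ASFRs = 98.7 + 243.2 + 324.8 + 256.8 + 126.2 + 42.3 = 1092.0
TFR = 5 × 1092.0 / 1000 = 5.46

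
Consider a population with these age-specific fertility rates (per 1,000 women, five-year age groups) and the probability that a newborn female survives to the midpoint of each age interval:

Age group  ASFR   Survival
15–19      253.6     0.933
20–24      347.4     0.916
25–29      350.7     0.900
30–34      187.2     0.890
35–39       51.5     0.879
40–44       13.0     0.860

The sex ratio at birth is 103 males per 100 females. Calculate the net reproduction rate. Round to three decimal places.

Proportion female at birth = 100 / (100 + 103) = 0.49261.
Each age group contributes 5 × ASFR × survival:
  15–19: 5 × 253.6/1000 × 0.933 = 1.18304
  20–24: 5 × 347.4/1000 × 0.916 = 1.59109
  25–29: 5 × 350.7/1000 × 0.900 = 1.57815
  30–34: 5 × 187.2/1000 × 0.890 = 0.83304
  35–39: 5 × 51.5/1000 × 0.879 = 0.22634
  40–44: 5 × 13.0/1000 × 0.860 = 0.05590
Sum = 5.46756
NRR = 0.49261 × 5.46756 = 2.69337

2.693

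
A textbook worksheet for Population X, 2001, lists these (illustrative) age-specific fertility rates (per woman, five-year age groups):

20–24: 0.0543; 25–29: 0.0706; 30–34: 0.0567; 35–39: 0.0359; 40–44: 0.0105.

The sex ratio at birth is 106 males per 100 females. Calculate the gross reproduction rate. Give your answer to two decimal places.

0.55

Proportion female at birth = 100 / (100 + 106) = 0.48544.
Sum of ASFRs = 0.0543 + 0.0706 + 0.0567 + 0.0359 + 0.0105 = 0.2280
TFR = 5 × 0.2280 = 1.14
GRR = 0.48544 × 1.14 = 0.55340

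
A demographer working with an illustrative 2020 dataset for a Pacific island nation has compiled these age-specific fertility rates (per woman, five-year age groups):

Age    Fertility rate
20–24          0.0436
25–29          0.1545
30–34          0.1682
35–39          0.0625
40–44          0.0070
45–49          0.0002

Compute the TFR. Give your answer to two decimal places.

Sum of ASFRs = 0.0436 + 0.1545 + 0.1682 + 0.0625 + 0.0070 + 0.0002 = 0.4360
TFR = 5 × 0.4360 = 2.18

2.18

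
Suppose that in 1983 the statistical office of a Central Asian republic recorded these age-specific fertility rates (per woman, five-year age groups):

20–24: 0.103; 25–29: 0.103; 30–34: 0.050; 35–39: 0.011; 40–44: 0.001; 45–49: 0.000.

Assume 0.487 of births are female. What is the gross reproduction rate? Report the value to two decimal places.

Proportion female at birth = 0.487.
Sum of ASFRs = 0.103 + 0.103 + 0.050 + 0.011 + 0.001 + 0.000 = 0.268
TFR = 5 × 0.268 = 1.34
GRR = 0.487 × 1.34 = 0.65258

0.65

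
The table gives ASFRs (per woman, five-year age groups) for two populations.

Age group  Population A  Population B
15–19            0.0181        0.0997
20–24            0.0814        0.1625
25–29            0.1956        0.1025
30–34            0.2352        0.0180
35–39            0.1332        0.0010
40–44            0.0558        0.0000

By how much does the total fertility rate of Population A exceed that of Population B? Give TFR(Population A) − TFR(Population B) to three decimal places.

Population A:
  Sum of ASFRs = 0.0181 + 0.0814 + 0.1956 + 0.2352 + 0.1332 + 0.0558 = 0.7193
  TFR = 5 × 0.7193 = 3.5965
Population B:
  Sum of ASFRs = 0.0997 + 0.1625 + 0.1025 + 0.0180 + 0.0010 + 0.0000 = 0.3837
  TFR = 5 × 0.3837 = 1.9185
Difference = 3.5965 − 1.9185 = 1.678

1.678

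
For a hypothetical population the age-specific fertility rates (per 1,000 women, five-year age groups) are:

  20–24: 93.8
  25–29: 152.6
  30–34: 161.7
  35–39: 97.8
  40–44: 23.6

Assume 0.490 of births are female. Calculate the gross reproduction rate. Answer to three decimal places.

Proportion female at birth = 0.490.
Sum of ASFRs = 93.8 + 152.6 + 161.7 + 97.8 + 23.6 = 529.5
TFR = 5 × 529.5 / 1000 = 2.6475
GRR = 0.490 × 2.6475 = 1.29728

1.297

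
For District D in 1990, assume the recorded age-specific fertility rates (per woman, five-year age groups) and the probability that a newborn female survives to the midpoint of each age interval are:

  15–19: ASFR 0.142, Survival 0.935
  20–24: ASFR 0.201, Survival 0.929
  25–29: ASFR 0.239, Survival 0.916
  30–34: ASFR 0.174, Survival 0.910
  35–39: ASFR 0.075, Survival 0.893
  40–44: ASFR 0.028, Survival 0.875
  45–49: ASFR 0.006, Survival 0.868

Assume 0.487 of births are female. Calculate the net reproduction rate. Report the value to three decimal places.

Proportion female at birth = 0.487.
Each age group contributes 5 × ASFR × survival:
  15–19: 5 × 0.142 × 0.935 = 0.66385
  20–24: 5 × 0.201 × 0.929 = 0.93365
  25–29: 5 × 0.239 × 0.916 = 1.09462
  30–34: 5 × 0.174 × 0.910 = 0.79170
  35–39: 5 × 0.075 × 0.893 = 0.33488
  40–44: 5 × 0.028 × 0.875 = 0.12250
  45–49: 5 × 0.006 × 0.868 = 0.02604
Sum = 3.96724
NRR = 0.487 × 3.96724 = 1.93205

1.932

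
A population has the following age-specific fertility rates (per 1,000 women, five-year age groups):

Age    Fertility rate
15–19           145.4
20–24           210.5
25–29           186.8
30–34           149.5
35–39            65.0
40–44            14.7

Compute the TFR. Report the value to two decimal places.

3.86

Sum of ASFRs = 145.4 + 210.5 + 186.8 + 149.5 + 65.0 + 14.7 = 771.9
TFR = 5 × 771.9 / 1000 = 3.8595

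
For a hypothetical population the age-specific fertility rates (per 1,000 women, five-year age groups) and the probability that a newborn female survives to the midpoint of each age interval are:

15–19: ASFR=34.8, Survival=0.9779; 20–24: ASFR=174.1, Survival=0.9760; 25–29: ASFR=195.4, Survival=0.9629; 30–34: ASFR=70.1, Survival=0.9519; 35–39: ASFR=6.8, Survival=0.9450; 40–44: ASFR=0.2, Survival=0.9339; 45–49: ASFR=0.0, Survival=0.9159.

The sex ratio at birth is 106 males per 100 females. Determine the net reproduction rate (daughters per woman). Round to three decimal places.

Proportion female at birth = 100 / (100 + 106) = 0.48544.
Each age group contributes 5 × ASFR × survival:
  15–19: 5 × 34.8/1000 × 0.9779 = 0.17015
  20–24: 5 × 174.1/1000 × 0.9760 = 0.84961
  25–29: 5 × 195.4/1000 × 0.9629 = 0.94075
  30–34: 5 × 70.1/1000 × 0.9519 = 0.33364
  35–39: 5 × 6.8/1000 × 0.9450 = 0.03213
  40–44: 5 × 0.2/1000 × 0.9339 = 0.00093
  45–49: 5 × 0.0/1000 × 0.9159 = 0.00000
Sum = 2.32721
NRR = 0.48544 × 2.32721 = 1.12972

1.130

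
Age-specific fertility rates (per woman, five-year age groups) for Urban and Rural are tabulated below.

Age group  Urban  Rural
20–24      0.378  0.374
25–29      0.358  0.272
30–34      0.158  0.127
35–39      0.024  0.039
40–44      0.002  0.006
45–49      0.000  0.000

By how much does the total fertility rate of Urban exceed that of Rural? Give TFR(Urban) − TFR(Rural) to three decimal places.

0.510

Urban:
  Sum of ASFRs = 0.378 + 0.358 + 0.158 + 0.024 + 0.002 + 0.000 = 0.920
  TFR = 5 × 0.920 = 4.6
Rural:
  Sum of ASFRs = 0.374 + 0.272 + 0.127 + 0.039 + 0.006 + 0.000 = 0.818
  TFR = 5 × 0.818 = 4.09
Difference = 4.6 − 4.09 = 0.51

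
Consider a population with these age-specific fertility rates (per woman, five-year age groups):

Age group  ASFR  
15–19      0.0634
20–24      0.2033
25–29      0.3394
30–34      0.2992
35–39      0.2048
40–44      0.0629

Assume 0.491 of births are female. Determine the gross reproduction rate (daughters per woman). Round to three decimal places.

Proportion female at birth = 0.491.
Sum of ASFRs = 0.0634 + 0.2033 + 0.3394 + 0.2992 + 0.2048 + 0.0629 = 1.1730
TFR = 5 × 1.1730 = 5.865
GRR = 0.491 × 5.865 = 2.87972

2.880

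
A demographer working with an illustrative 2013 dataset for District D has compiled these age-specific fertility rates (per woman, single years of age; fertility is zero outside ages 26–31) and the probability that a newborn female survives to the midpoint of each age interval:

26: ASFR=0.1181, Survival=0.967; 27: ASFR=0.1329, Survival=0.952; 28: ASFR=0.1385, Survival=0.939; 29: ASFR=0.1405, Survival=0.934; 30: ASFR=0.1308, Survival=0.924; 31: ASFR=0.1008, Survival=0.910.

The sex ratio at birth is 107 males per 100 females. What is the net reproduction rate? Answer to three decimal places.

0.345

Proportion female at birth = 100 / (100 + 107) = 0.48309.
Each age group contributes 1 × ASFR × survival:
  26: 1 × 0.1181 × 0.967 = 0.11420
  27: 1 × 0.1329 × 0.952 = 0.12652
  28: 1 × 0.1385 × 0.939 = 0.13005
  29: 1 × 0.1405 × 0.934 = 0.13123
  30: 1 × 0.1308 × 0.924 = 0.12086
  31: 1 × 0.1008 × 0.910 = 0.09173
Sum = 0.71459
NRR = 0.48309 × 0.71459 = 0.34521
With NRR below 1 the population is below replacement fertility.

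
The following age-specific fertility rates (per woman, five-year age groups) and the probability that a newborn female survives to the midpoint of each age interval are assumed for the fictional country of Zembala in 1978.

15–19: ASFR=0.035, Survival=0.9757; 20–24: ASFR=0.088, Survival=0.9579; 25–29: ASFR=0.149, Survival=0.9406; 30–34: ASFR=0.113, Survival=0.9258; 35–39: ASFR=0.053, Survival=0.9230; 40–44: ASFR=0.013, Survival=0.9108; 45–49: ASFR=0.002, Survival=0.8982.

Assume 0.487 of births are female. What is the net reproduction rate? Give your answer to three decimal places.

Proportion female at birth = 0.487.
Per-age-group product (5 × ASFR × survival probability):
  15–19: 5 × 0.035 × 0.9757 = 0.17075
  20–24: 5 × 0.088 × 0.9579 = 0.42148
  25–29: 5 × 0.149 × 0.9406 = 0.70075
  30–34: 5 × 0.113 × 0.9258 = 0.52308
  35–39: 5 × 0.053 × 0.9230 = 0.24460
  40–44: 5 × 0.013 × 0.9108 = 0.05920
  45–49: 5 × 0.002 × 0.8982 = 0.00898
Sum = 2.12884
NRR = 0.487 × 2.12884 = 1.03675
NRR > 1, so each generation more than replaces itself.

1.037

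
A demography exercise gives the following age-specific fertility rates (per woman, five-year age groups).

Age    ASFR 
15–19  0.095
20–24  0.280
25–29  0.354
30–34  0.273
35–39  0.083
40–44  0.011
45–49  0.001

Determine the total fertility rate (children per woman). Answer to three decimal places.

Sum of ASFRs = 0.095 + 0.280 + 0.354 + 0.273 + 0.083 + 0.011 + 0.001 = 1.097
TFR = 5 × 1.097 = 5.485

5.485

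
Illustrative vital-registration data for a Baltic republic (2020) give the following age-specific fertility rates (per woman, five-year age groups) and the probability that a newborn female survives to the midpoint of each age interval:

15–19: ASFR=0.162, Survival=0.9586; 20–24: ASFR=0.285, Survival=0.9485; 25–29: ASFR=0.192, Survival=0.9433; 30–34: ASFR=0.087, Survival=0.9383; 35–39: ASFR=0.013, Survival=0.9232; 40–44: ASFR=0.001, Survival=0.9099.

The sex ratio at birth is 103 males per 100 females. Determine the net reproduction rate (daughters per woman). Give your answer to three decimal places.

1.727

Proportion female at birth = 100 / (100 + 103) = 0.49261.
Per-age-group product (5 × ASFR × survival probability):
  15–19: 5 × 0.162 × 0.9586 = 0.77647
  20–24: 5 × 0.285 × 0.9485 = 1.35161
  25–29: 5 × 0.192 × 0.9433 = 0.90557
  30–34: 5 × 0.087 × 0.9383 = 0.40816
  35–39: 5 × 0.013 × 0.9232 = 0.06001
  40–44: 5 × 0.001 × 0.9099 = 0.00455
Sum = 3.50637
NRR = 0.49261 × 3.50637 = 1.72727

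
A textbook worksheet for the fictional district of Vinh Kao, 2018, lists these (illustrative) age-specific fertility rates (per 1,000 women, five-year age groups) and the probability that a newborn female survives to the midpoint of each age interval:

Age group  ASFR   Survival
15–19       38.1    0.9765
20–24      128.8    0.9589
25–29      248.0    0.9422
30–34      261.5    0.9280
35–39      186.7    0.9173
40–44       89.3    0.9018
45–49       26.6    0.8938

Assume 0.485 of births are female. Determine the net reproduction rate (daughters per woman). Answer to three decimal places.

Proportion female at birth = 0.485.
Each age group contributes 5 × ASFR × survival:
  15–19: 5 × 38.1/1000 × 0.9765 = 0.18602
  20–24: 5 × 128.8/1000 × 0.9589 = 0.61753
  25–29: 5 × 248.0/1000 × 0.9422 = 1.16833
  30–34: 5 × 261.5/1000 × 0.9280 = 1.21336
  35–39: 5 × 186.7/1000 × 0.9173 = 0.85630
  40–44: 5 × 89.3/1000 × 0.9018 = 0.40265
  45–49: 5 × 26.6/1000 × 0.8938 = 0.11888
Sum = 4.56307
NRR = 0.485 × 4.56307 = 2.21309

2.213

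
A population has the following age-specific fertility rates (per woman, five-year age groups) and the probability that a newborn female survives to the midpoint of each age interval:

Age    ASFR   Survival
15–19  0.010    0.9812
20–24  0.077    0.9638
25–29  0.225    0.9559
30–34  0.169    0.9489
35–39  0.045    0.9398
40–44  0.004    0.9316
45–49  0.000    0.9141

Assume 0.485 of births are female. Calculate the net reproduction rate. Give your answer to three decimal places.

1.226

Proportion female at birth = 0.485.
Each age group contributes 5 × ASFR × survival:
  15–19: 5 × 0.010 × 0.9812 = 0.04906
  20–24: 5 × 0.077 × 0.9638 = 0.37106
  25–29: 5 × 0.225 × 0.9559 = 1.07539
  30–34: 5 × 0.169 × 0.9489 = 0.80182
  35–39: 5 × 0.045 × 0.9398 = 0.21146
  40–44: 5 × 0.004 × 0.9316 = 0.01863
  45–49: 5 × 0.000 × 0.9141 = 0.00000
Sum = 2.52742
NRR = 0.485 × 2.52742 = 1.22580
An NRR exceeding 1 indicates intrinsic growth under these rates.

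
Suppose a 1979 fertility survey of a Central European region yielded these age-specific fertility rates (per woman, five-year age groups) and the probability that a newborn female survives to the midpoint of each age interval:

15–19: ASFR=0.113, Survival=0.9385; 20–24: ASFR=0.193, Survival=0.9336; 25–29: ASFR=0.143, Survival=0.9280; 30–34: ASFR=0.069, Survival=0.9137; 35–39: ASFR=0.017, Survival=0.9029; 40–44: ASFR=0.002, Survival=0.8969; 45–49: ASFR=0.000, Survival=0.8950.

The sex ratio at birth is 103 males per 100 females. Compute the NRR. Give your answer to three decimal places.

1.229

Proportion female at birth = 100 / (100 + 103) = 0.49261.
Per-age-group product (5 × ASFR × survival probability):
  15–19: 5 × 0.113 × 0.9385 = 0.53025
  20–24: 5 × 0.193 × 0.9336 = 0.90092
  25–29: 5 × 0.143 × 0.9280 = 0.66352
  30–34: 5 × 0.069 × 0.9137 = 0.31523
  35–39: 5 × 0.017 × 0.9029 = 0.07675
  40–44: 5 × 0.002 × 0.8969 = 0.00897
  45–49: 5 × 0.000 × 0.8950 = 0.00000
Sum = 2.49564
NRR = 0.49261 × 2.49564 = 1.22938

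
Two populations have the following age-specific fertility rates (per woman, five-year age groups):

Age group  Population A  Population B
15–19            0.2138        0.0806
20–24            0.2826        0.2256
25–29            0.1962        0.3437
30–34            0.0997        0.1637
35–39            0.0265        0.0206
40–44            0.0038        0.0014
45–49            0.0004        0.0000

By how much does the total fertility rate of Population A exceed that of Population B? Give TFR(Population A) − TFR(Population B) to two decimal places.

-0.06

Population A:
  Sum of ASFRs = 0.2138 + 0.2826 + 0.1962 + 0.0997 + 0.0265 + 0.0038 + 0.0004 = 0.8230
  TFR = 5 × 0.8230 = 4.115
Population B:
  Sum of ASFRs = 0.0806 + 0.2256 + 0.3437 + 0.1637 + 0.0206 + 0.0014 + 0.0000 = 0.8356
  TFR = 5 × 0.8356 = 4.178
Difference = 4.115 − 4.178 = -0.063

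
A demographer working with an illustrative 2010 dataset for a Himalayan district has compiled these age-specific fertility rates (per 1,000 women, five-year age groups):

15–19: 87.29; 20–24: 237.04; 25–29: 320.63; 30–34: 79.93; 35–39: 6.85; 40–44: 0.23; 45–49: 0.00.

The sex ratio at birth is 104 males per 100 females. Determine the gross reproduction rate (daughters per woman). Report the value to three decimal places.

1.794

Proportion female at birth = 100 / (100 + 104) = 0.49020.
Sum of ASFRs = 87.29 + 237.04 + 320.63 + 79.93 + 6.85 + 0.23 + 0.00 = 731.97
TFR = 5 × 731.97 / 1000 = 3.65985
GRR = 0.49020 × 3.65985 = 1.79406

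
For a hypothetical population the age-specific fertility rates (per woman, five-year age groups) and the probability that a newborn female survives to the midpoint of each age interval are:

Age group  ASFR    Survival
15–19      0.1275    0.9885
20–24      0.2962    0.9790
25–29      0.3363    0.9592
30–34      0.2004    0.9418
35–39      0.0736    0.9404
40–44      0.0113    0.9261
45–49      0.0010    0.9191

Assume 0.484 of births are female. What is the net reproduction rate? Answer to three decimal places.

2.439

Proportion female at birth = 0.484.
Per-age-group product (5 × ASFR × survival probability):
  15–19: 5 × 0.1275 × 0.9885 = 0.63017
  20–24: 5 × 0.2962 × 0.9790 = 1.44990
  25–29: 5 × 0.3363 × 0.9592 = 1.61289
  30–34: 5 × 0.2004 × 0.9418 = 0.94368
  35–39: 5 × 0.0736 × 0.9404 = 0.34607
  40–44: 5 × 0.0113 × 0.9261 = 0.05232
  45–49: 5 × 0.0010 × 0.9191 = 0.00460
Sum = 5.03963
NRR = 0.484 × 5.03963 = 2.43918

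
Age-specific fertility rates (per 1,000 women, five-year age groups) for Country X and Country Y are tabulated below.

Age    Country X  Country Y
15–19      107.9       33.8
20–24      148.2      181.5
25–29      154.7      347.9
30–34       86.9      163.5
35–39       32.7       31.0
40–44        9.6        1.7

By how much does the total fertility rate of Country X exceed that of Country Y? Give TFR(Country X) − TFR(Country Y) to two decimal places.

-1.10

Country X:
  Sum of ASFRs = 107.9 + 148.2 + 154.7 + 86.9 + 32.7 + 9.6 = 540.0
  TFR = 5 × 540.0 / 1000 = 2.7
Country Y:
  Sum of ASFRs = 33.8 + 181.5 + 347.9 + 163.5 + 31.0 + 1.7 = 759.4
  TFR = 5 × 759.4 / 1000 = 3.797
Difference = 2.7 − 3.797 = -1.097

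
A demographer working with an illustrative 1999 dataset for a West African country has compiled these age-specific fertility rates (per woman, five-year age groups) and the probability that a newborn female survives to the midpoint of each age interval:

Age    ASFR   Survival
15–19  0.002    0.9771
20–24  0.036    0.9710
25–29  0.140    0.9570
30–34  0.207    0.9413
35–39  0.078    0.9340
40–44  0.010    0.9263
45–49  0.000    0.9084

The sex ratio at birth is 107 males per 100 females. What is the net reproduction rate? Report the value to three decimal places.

Proportion female at birth = 100 / (100 + 107) = 0.48309.
Per-age-group product (5 × ASFR × survival probability):
  15–19: 5 × 0.002 × 0.9771 = 0.00977
  20–24: 5 × 0.036 × 0.9710 = 0.17478
  25–29: 5 × 0.140 × 0.9570 = 0.66990
  30–34: 5 × 0.207 × 0.9413 = 0.97425
  35–39: 5 × 0.078 × 0.9340 = 0.36426
  40–44: 5 × 0.010 × 0.9263 = 0.04632
  45–49: 5 × 0.000 × 0.9084 = 0.00000
Sum = 2.23928
NRR = 0.48309 × 2.23928 = 1.08177
NRR > 1, so each generation more than replaces itself.

1.082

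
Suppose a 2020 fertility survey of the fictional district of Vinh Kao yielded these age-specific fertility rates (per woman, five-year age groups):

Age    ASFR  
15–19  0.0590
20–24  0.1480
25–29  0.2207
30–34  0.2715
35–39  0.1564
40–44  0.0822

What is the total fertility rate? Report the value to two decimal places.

4.69

Sum of ASFRs = 0.0590 + 0.1480 + 0.2207 + 0.2715 + 0.1564 + 0.0822 = 0.9378
TFR = 5 × 0.9378 = 4.689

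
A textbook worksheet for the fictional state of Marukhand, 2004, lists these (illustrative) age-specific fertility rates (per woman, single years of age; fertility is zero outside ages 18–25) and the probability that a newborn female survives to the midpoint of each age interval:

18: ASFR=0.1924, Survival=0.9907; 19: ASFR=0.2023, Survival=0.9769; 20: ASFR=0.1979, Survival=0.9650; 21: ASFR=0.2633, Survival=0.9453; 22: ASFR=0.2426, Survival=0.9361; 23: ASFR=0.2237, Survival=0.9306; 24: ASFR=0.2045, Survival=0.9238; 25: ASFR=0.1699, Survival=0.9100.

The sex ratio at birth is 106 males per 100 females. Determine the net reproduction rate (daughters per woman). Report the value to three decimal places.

0.780

Proportion female at birth = 100 / (100 + 106) = 0.48544.
Weighting each age-specific rate by interval width and survival:
  18: 1 × 0.1924 × 0.9907 = 0.19061
  19: 1 × 0.2023 × 0.9769 = 0.19763
  20: 1 × 0.1979 × 0.9650 = 0.19097
  21: 1 × 0.2633 × 0.9453 = 0.24890
  22: 1 × 0.2426 × 0.9361 = 0.22710
  23: 1 × 0.2237 × 0.9306 = 0.20818
  24: 1 × 0.2045 × 0.9238 = 0.18892
  25: 1 × 0.1699 × 0.9100 = 0.15461
Sum = 1.60692
NRR = 0.48544 × 1.60692 = 0.78006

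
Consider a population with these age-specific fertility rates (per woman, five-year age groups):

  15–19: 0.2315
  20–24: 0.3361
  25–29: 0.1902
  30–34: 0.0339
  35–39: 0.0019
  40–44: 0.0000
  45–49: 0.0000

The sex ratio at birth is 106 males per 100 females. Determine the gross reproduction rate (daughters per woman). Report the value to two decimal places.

Proportion female at birth = 100 / (100 + 106) = 0.48544.
Sum of ASFRs = 0.2315 + 0.3361 + 0.1902 + 0.0339 + 0.0019 + 0.0000 + 0.0000 = 0.7936
TFR = 5 × 0.7936 = 3.968
GRR = 0.48544 × 3.968 = 1.92623

1.93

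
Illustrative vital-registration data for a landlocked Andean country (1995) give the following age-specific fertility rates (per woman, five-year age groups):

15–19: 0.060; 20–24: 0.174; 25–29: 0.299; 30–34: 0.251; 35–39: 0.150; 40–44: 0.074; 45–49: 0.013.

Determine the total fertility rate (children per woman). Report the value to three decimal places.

5.105

Sum of ASFRs = 0.060 + 0.174 + 0.299 + 0.251 + 0.150 + 0.074 + 0.013 = 1.021
TFR = 5 × 1.021 = 5.105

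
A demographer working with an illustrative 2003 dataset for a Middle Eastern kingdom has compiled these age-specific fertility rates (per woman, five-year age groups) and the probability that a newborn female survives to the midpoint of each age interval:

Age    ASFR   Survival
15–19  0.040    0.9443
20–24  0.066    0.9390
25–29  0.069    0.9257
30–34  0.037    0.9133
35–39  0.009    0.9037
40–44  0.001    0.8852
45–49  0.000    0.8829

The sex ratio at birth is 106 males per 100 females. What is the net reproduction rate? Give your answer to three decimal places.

Proportion female at birth = 100 / (100 + 106) = 0.48544.
Weighting each age-specific rate by interval width and survival:
  15–19: 5 × 0.040 × 0.9443 = 0.18886
  20–24: 5 × 0.066 × 0.9390 = 0.30987
  25–29: 5 × 0.069 × 0.9257 = 0.31937
  30–34: 5 × 0.037 × 0.9133 = 0.16896
  35–39: 5 × 0.009 × 0.9037 = 0.04067
  40–44: 5 × 0.001 × 0.8852 = 0.00443
  45–49: 5 × 0.000 × 0.8829 = 0.00000
Sum = 1.03216
NRR = 0.48544 × 1.03216 = 0.50105

0.501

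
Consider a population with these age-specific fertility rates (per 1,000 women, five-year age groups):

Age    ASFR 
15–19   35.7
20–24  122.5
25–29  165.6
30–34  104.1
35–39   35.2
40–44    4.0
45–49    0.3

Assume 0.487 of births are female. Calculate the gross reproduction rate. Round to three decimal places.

1.138

Proportion female at birth = 0.487.
Sum of ASFRs = 35.7 + 122.5 + 165.6 + 104.1 + 35.2 + 4.0 + 0.3 = 467.4
TFR = 5 × 467.4 / 1000 = 2.337
GRR = 0.487 × 2.337 = 1.13812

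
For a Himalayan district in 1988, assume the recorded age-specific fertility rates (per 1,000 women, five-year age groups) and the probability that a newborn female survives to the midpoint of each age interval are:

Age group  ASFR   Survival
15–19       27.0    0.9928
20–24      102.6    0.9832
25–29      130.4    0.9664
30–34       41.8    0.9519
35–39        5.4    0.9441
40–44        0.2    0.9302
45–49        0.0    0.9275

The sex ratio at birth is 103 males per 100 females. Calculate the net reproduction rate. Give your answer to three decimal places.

0.736

Proportion female at birth = 100 / (100 + 103) = 0.49261.
Per-age-group product (5 × ASFR × survival probability):
  15–19: 5 × 27.0/1000 × 0.9928 = 0.13403
  20–24: 5 × 102.6/1000 × 0.9832 = 0.50438
  25–29: 5 × 130.4/1000 × 0.9664 = 0.63009
  30–34: 5 × 41.8/1000 × 0.9519 = 0.19895
  35–39: 5 × 5.4/1000 × 0.9441 = 0.02549
  40–44: 5 × 0.2/1000 × 0.9302 = 0.00093
  45–49: 5 × 0.0/1000 × 0.9275 = 0.00000
Sum = 1.49387
NRR = 0.49261 × 1.49387 = 0.73590
NRR < 1, so the cohort does not fully replace itself.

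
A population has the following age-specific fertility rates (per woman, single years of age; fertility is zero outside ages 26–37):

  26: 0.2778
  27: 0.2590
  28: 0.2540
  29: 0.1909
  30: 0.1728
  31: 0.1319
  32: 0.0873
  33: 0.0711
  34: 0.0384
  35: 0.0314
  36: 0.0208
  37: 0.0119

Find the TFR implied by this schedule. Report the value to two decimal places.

1.55

Sum of ASFRs = 0.2778 + 0.2590 + 0.2540 + 0.1909 + 0.1728 + 0.1319 + 0.0873 + 0.0711 + 0.0384 + 0.0314 + 0.0208 + 0.0119 = 1.5473
TFR = 1.5473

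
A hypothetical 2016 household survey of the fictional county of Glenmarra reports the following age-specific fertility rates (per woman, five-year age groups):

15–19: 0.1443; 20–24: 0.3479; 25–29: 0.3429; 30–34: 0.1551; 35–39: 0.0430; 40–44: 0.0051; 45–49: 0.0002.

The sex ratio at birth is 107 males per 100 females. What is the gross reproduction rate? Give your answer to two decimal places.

2.51

Proportion female at birth = 100 / (100 + 107) = 0.48309.
Sum of ASFRs = 0.1443 + 0.3479 + 0.3429 + 0.1551 + 0.0430 + 0.0051 + 0.0002 = 1.0385
TFR = 5 × 1.0385 = 5.1925
GRR = 0.48309 × 5.1925 = 2.50844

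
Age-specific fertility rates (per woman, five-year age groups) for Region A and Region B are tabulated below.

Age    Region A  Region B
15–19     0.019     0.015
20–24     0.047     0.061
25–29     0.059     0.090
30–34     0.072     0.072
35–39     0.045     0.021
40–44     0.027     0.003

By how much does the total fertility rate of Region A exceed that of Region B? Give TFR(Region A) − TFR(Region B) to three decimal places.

0.035

Region A:
  Sum of ASFRs = 0.019 + 0.047 + 0.059 + 0.072 + 0.045 + 0.027 = 0.269
  TFR = 5 × 0.269 = 1.345
Region B:
  Sum of ASFRs = 0.015 + 0.061 + 0.090 + 0.072 + 0.021 + 0.003 = 0.262
  TFR = 5 × 0.262 = 1.31
Difference = 1.345 − 1.31 = 0.035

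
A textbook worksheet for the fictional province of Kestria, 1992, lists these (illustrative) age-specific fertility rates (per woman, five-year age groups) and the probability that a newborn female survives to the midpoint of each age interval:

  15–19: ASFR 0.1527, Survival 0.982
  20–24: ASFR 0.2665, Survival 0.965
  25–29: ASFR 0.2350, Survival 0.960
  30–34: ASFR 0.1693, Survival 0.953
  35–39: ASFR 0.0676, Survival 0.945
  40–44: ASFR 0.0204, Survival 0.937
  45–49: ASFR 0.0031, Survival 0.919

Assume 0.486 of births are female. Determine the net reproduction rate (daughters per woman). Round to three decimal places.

Proportion female at birth = 0.486.
Survival-weighted fertility by age (5·fₓ·Sₓ):
  15–19: 5 × 0.1527 × 0.982 = 0.74976
  20–24: 5 × 0.2665 × 0.965 = 1.28586
  25–29: 5 × 0.2350 × 0.960 = 1.12800
  30–34: 5 × 0.1693 × 0.953 = 0.80671
  35–39: 5 × 0.0676 × 0.945 = 0.31941
  40–44: 5 × 0.0204 × 0.937 = 0.09557
  45–49: 5 × 0.0031 × 0.919 = 0.01424
Sum = 4.39955
NRR = 0.486 × 4.39955 = 2.13818
NRR > 1, so each generation more than replaces itself.

2.138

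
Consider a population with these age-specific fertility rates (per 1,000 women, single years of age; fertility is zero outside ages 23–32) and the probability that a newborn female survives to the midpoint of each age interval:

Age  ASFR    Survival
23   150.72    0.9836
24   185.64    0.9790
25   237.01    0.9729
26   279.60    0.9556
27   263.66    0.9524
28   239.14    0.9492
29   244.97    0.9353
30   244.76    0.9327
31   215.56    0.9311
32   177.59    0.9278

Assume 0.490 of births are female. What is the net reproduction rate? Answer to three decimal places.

Proportion female at birth = 0.490.
Each age group contributes 1 × ASFR × survival:
  23: 1 × 150.72/1000 × 0.9836 = 0.14825
  24: 1 × 185.64/1000 × 0.9790 = 0.18174
  25: 1 × 237.01/1000 × 0.9729 = 0.23059
  26: 1 × 279.60/1000 × 0.9556 = 0.26719
  27: 1 × 263.66/1000 × 0.9524 = 0.25111
  28: 1 × 239.14/1000 × 0.9492 = 0.22699
  29: 1 × 244.97/1000 × 0.9353 = 0.22912
  30: 1 × 244.76/1000 × 0.9327 = 0.22829
  31: 1 × 215.56/1000 × 0.9311 = 0.20071
  32: 1 × 177.59/1000 × 0.9278 = 0.16477
Sum = 2.12876
NRR = 0.490 × 2.12876 = 1.04309

1.043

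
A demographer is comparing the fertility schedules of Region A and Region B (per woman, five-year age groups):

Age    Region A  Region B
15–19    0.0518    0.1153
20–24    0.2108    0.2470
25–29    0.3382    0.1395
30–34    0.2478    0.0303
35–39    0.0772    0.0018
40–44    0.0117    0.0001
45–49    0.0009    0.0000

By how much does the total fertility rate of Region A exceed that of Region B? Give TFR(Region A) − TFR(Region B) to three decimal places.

Region A:
  Sum of ASFRs = 0.0518 + 0.2108 + 0.3382 + 0.2478 + 0.0772 + 0.0117 + 0.0009 = 0.9384
  TFR = 5 × 0.9384 = 4.692
Region B:
  Sum of ASFRs = 0.1153 + 0.2470 + 0.1395 + 0.0303 + 0.0018 + 0.0001 + 0.0000 = 0.5340
  TFR = 5 × 0.5340 = 2.67
Difference = 4.692 − 2.67 = 2.022

2.022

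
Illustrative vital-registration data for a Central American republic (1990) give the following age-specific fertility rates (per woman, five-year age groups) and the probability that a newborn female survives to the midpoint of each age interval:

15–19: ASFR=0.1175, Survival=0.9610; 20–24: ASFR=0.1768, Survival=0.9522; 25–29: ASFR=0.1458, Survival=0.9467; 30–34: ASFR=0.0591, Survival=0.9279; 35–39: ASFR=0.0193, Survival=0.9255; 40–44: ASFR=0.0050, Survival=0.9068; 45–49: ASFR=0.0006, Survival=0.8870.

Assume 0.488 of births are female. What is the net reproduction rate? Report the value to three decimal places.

1.213

Proportion female at birth = 0.488.
Weighting each age-specific rate by interval width and survival:
  15–19: 5 × 0.1175 × 0.9610 = 0.56459
  20–24: 5 × 0.1768 × 0.9522 = 0.84174
  25–29: 5 × 0.1458 × 0.9467 = 0.69014
  30–34: 5 × 0.0591 × 0.9279 = 0.27419
  35–39: 5 × 0.0193 × 0.9255 = 0.08931
  40–44: 5 × 0.0050 × 0.9068 = 0.02267
  45–49: 5 × 0.0006 × 0.8870 = 0.00266
Sum = 2.48530
NRR = 0.488 × 2.48530 = 1.21283
With NRR above 1 the population is above replacement fertility.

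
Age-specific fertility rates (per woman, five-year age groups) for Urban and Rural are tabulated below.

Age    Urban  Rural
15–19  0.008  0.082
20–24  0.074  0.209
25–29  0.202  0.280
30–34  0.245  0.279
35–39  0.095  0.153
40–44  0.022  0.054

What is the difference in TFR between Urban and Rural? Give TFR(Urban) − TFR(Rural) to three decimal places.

-2.055

Urban:
  Sum of ASFRs = 0.008 + 0.074 + 0.202 + 0.245 + 0.095 + 0.022 = 0.646
  TFR = 5 × 0.646 = 3.23
Rural:
  Sum of ASFRs = 0.082 + 0.209 + 0.280 + 0.279 + 0.153 + 0.054 = 1.057
  TFR = 5 × 1.057 = 5.285
Difference = 3.23 − 5.285 = -2.055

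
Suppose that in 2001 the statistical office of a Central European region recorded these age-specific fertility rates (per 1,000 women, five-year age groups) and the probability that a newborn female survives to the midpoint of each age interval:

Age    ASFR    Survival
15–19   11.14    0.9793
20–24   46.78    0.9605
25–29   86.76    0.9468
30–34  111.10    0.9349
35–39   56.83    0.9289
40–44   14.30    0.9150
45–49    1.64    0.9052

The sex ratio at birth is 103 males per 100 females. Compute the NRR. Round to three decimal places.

0.762

Proportion female at birth = 100 / (100 + 103) = 0.49261.
Per-age-group product (5 × ASFR × survival probability):
  15–19: 5 × 11.14/1000 × 0.9793 = 0.05455
  20–24: 5 × 46.78/1000 × 0.9605 = 0.22466
  25–29: 5 × 86.76/1000 × 0.9468 = 0.41072
  30–34: 5 × 111.10/1000 × 0.9349 = 0.51934
  35–39: 5 × 56.83/1000 × 0.9289 = 0.26395
  40–44: 5 × 14.30/1000 × 0.9150 = 0.06542
  45–49: 5 × 1.64/1000 × 0.9052 = 0.00742
Sum = 1.54606
NRR = 0.49261 × 1.54606 = 0.76160
An NRR under 1 implies long-run decline under these rates.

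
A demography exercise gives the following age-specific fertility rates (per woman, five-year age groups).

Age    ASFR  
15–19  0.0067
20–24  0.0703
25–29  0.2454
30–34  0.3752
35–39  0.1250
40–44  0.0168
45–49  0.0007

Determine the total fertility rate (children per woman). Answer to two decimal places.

Sum of ASFRs = 0.0067 + 0.0703 + 0.2454 + 0.3752 + 0.1250 + 0.0168 + 0.0007 = 0.8401
TFR = 5 × 0.8401 = 4.2005

4.20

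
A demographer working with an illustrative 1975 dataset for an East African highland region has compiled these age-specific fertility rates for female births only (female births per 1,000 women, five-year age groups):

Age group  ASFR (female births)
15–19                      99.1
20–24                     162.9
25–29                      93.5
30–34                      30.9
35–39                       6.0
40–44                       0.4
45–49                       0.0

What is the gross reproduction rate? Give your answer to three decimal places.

1.964

Sum of female ASFRs = 99.1 + 162.9 + 93.5 + 30.9 + 6.0 + 0.4 + 0.0 = 392.8
GRR = 5 × 392.8 / 1000 = 1.964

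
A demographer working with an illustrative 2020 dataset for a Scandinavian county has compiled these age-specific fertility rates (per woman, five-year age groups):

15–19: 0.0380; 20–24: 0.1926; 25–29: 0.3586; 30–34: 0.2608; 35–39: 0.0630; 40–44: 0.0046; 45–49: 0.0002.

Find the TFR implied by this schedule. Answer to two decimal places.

Sum of ASFRs = 0.0380 + 0.1926 + 0.3586 + 0.2608 + 0.0630 + 0.0046 + 0.0002 = 0.9178
TFR = 5 × 0.9178 = 4.589

4.59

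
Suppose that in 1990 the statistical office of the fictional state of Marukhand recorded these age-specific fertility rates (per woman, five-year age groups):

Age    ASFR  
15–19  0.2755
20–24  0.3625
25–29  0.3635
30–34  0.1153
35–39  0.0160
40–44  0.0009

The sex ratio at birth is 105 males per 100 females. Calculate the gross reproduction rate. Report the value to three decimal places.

Proportion female at birth = 100 / (100 + 105) = 0.48780.
Sum of ASFRs = 0.2755 + 0.3625 + 0.3635 + 0.1153 + 0.0160 + 0.0009 = 1.1337
TFR = 5 × 1.1337 = 5.6685
GRR = 0.48780 × 5.6685 = 2.76509

2.765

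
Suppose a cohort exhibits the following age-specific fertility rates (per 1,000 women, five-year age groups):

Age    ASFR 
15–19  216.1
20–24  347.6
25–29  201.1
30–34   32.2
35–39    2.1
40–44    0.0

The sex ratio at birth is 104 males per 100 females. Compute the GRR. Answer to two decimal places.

Proportion female at birth = 100 / (100 + 104) = 0.49020.
Sum of ASFRs = 216.1 + 347.6 + 201.1 + 32.2 + 2.1 + 0.0 = 799.1
TFR = 5 × 799.1 / 1000 = 3.9955
GRR = 0.49020 × 3.9955 = 1.95859

1.96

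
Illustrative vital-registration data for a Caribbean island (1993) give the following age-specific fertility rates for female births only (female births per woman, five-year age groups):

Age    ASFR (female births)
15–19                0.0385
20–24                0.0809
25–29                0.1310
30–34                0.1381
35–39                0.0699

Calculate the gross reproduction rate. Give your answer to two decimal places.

Sum of female ASFRs = 0.0385 + 0.0809 + 0.1310 + 0.1381 + 0.0699 = 0.4584
GRR = 5 × 0.4584 = 2.292

2.29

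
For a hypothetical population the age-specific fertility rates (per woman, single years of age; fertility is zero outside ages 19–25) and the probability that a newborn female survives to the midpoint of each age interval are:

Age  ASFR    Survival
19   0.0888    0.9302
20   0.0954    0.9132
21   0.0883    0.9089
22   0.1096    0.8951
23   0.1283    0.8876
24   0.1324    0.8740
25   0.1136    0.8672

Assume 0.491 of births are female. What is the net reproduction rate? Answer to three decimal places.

0.332

Proportion female at birth = 0.491.
Survival-weighted fertility by age (1·fₓ·Sₓ):
  19: 1 × 0.0888 × 0.9302 = 0.08260
  20: 1 × 0.0954 × 0.9132 = 0.08712
  21: 1 × 0.0883 × 0.9089 = 0.08026
  22: 1 × 0.1096 × 0.8951 = 0.09810
  23: 1 × 0.1283 × 0.8876 = 0.11388
  24: 1 × 0.1324 × 0.8740 = 0.11572
  25: 1 × 0.1136 × 0.8672 = 0.09851
Sum = 0.67619
NRR = 0.491 × 0.67619 = 0.33201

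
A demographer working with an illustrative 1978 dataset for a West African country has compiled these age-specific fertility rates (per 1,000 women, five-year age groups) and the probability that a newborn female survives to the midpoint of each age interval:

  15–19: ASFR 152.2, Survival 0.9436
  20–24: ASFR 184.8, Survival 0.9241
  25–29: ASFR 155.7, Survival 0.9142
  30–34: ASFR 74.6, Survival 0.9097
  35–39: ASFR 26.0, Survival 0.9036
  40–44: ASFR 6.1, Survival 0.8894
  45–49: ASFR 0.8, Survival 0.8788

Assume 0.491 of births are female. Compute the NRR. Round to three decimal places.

1.361

Proportion female at birth = 0.491.
Weighting each age-specific rate by interval width and survival:
  15–19: 5 × 152.2/1000 × 0.9436 = 0.71808
  20–24: 5 × 184.8/1000 × 0.9241 = 0.85387
  25–29: 5 × 155.7/1000 × 0.9142 = 0.71170
  30–34: 5 × 74.6/1000 × 0.9097 = 0.33932
  35–39: 5 × 26.0/1000 × 0.9036 = 0.11747
  40–44: 5 × 6.1/1000 × 0.8894 = 0.02713
  45–49: 5 × 0.8/1000 × 0.8788 = 0.00352
Sum = 2.77109
NRR = 0.491 × 2.77109 = 1.36061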